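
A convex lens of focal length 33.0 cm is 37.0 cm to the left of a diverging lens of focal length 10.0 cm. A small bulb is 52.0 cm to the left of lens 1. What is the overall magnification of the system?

m = +0.401

Lens 1: 1/d_i1 = 1/(33.0) − 1/(52.0) = 0.01107, so d_i1 = 90.32 cm; m₁ = −d_i1/d_o1 = -1.737.
d_o2 = 37.0 − (90.32) = -53.32 cm (virtual object).
f₂ = −10.0 cm (diverging).
Lens 2: 1/d_i2 = 1/(-10.0) − 1/(-53.32) = -0.08125, so d_i2 = -12.31 cm; m₂ = −d_i2/d_o2 = -0.2308.
m = m₁·m₂ = (-1.737)(-0.2308) = +0.401.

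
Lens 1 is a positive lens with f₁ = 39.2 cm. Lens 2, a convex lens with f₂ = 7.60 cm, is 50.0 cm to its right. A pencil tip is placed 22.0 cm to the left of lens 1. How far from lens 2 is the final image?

Lens 1: 1/d_i1 = 1/f₁ − 1/d_o1 = 1/(39.2) − 1/(22.0) = -0.01994, so d_i1 = -50.14 cm.
The intermediate image is 50.14 cm to the left of lens 1 (virtual), which is 50.0 − (-50.14) = 100.1 cm to the left of lens 2, so d_o2 = +100.1 cm.
Lens 2: 1/d_i2 = 1/f₂ − 1/d_o2 = 1/(7.60) − 1/(100.1) = 0.1216, so d_i2 = 8.22 cm.
The final image is real, 8.22 cm to the right of lens 2 (overall magnification ≈ -0.19).

8.22 cm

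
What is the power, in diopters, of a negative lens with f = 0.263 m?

P = -3.80 D

For a negative lens, f = −0.263 m.
P = 1/f = 1/(-0.263 m) = -3.80 D.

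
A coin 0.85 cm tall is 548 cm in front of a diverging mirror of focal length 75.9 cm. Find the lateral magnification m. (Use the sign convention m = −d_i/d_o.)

m = +0.122

For a diverging mirror, f = -75.9 cm.
1/d_i = 1/f − 1/d_o = 1/(-75.90) − 1/(548) = -0.01500, so d_i = -66.67 cm.
m = −d_i/d_o = −(-66.67)/(548) = +0.122.
The image is virtual, upright and reduced, behind the mirror.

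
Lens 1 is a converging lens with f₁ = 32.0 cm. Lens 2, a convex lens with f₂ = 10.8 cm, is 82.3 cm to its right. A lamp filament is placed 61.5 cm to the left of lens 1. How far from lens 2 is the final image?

35.2 cm

Lens 1: 1/d_i1 = 1/f₁ − 1/d_o1 = 1/(32.0) − 1/(61.5) = 0.01499, so d_i1 = 66.71 cm.
The intermediate image is 66.71 cm to the right of lens 1, which is 82.3 − (66.71) = 15.59 cm to the left of lens 2, so d_o2 = +15.59 cm.
Lens 2: 1/d_i2 = 1/f₂ − 1/d_o2 = 1/(10.8) − 1/(15.59) = 0.02845, so d_i2 = 35.2 cm.
The final image is real, 35.2 cm to the right of lens 2 (overall magnification ≈ 2.4).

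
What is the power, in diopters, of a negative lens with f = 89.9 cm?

P = -1.11 D

For a negative lens, f = −89.9 cm.
f = -89.9 cm = -0.899 m.
P = 1/f = 1/(-0.899 m) = -1.11 D.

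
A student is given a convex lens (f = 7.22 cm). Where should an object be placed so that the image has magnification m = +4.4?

5.58 cm

m = −d_i/d_o ⇒ d_i = −m·d_o.
1/f = 1/d_o + 1/d_i = 1/d_o − 1/(m·d_o) = (1 − 1/m)/d_o, so d_o = f(1 − 1/m) = (7.220)(1 − 1/(+4.4)) = 5.58 cm.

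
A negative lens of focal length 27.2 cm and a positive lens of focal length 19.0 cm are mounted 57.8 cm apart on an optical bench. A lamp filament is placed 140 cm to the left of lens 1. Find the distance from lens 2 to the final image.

24.9 cm

Lens 1 is diverging, so f₁ = −27.2 cm.
Lens 1: 1/d_i1 = 1/f₁ − 1/d_o1 = 1/(-27.2) − 1/(140) = -0.04391, so d_i1 = -22.78 cm.
The intermediate image is 22.78 cm to the left of lens 1 (virtual), which is 57.8 − (-22.78) = 80.58 cm to the left of lens 2, so d_o2 = +80.58 cm.
Lens 2: 1/d_i2 = 1/f₂ − 1/d_o2 = 1/(19.0) − 1/(80.58) = 0.04022, so d_i2 = 24.9 cm.
The final image is real, 24.9 cm to the right of lens 2 (overall magnification ≈ -0.050).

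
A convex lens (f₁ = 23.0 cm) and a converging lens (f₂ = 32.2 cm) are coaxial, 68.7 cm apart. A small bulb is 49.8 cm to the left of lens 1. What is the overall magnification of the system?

Lens 1: 1/d_i1 = 1/(23.0) − 1/(49.8) = 0.02340, so d_i1 = 42.74 cm; m₁ = −d_i1/d_o1 = -0.8582.
d_o2 = 68.7 − (42.74) = 25.96 cm.
Lens 2: 1/d_i2 = 1/(32.2) − 1/(25.96) = -0.007465, so d_i2 = -134.0 cm; m₂ = −d_i2/d_o2 = +5.160.
m = m₁·m₂ = (-0.8582)(+5.160) = -4.43.

m = -4.43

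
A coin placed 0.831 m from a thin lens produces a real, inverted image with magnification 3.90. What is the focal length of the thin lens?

f = 0.661 m (converging)

m = −d_i/d_o ⇒ d_i = −m·d_o = −(-3.90)·(0.831) = 3.241 m.
1/f = 1/d_o + 1/d_i = 1/(0.831) + 1/(3.241) = 1.512, so f = 0.661 m.
Since f is positive, the thin lens is converging.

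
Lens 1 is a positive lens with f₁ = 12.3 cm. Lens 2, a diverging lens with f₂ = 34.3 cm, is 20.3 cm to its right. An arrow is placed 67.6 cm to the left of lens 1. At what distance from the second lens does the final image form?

Lens 1: 1/d_i1 = 1/f₁ − 1/d_o1 = 1/(12.3) − 1/(67.6) = 0.06651, so d_i1 = 15.04 cm.
The intermediate image is 15.04 cm to the right of lens 1, which is 20.3 − (15.04) = 5.260 cm to the left of lens 2, so d_o2 = +5.260 cm.
Lens 2 is diverging, so f₂ = −34.3 cm.
Lens 2: 1/d_i2 = 1/f₂ − 1/d_o2 = 1/(-34.3) − 1/(5.260) = -0.2193, so d_i2 = -4.56 cm.
The final image is virtual, 4.56 cm to the left of lens 2 (overall magnification ≈ -0.19).

4.56 cm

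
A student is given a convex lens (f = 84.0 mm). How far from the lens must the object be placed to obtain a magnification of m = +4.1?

63.5 mm

m = −d_i/d_o ⇒ d_i = −m·d_o.
1/f = 1/d_o + 1/d_i = 1/d_o − 1/(m·d_o) = (1 − 1/m)/d_o, so d_o = f(1 − 1/m) = (84.00)(1 − 1/(+4.1)) = 63.5 mm.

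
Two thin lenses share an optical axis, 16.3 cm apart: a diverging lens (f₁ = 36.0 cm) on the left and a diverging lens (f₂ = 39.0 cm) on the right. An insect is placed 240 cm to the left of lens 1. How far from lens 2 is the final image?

21.4 cm

Lens 1 is diverging, so f₁ = −36.0 cm.
Lens 1: 1/d_i1 = 1/f₁ − 1/d_o1 = 1/(-36.0) − 1/(240) = -0.03194, so d_i1 = -31.30 cm.
The intermediate image is 31.30 cm to the left of lens 1 (virtual), which is 16.3 − (-31.30) = 47.60 cm to the left of lens 2, so d_o2 = +47.60 cm.
Lens 2 is diverging, so f₂ = −39.0 cm.
Lens 2: 1/d_i2 = 1/f₂ − 1/d_o2 = 1/(-39.0) − 1/(47.60) = -0.04665, so d_i2 = -21.4 cm.
The final image is virtual, 21.4 cm to the left of lens 2 (overall magnification ≈ 0.059).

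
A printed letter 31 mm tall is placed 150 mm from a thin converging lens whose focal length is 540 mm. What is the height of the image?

42.9 mm

1/d_i = 1/f − 1/d_o = 1/(540.0) − 1/(150) = -0.004815, so d_i = -207.7 mm.
m = −d_i/d_o = +1.385.
|h_i| = |m|·h_o = 1.385 × 31 = 42.9 mm. The image is virtual, upright and enlarged, on the same side as the object.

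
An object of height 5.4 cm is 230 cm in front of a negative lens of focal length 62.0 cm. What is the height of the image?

For a negative lens, f = -62.0 cm.
1/d_i = 1/f − 1/d_o = 1/(-62.00) − 1/(230) = -0.02048, so d_i = -48.84 cm.
m = −d_i/d_o = +0.2123.
|h_i| = |m|·h_o = 0.2123 × 5.4 = 1.15 cm. The image is virtual, upright and reduced, on the same side as the object.

1.15 cm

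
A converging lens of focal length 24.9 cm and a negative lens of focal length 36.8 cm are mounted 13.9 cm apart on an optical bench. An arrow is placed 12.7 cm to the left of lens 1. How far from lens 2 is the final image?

19.1 cm

Lens 1: 1/d_i1 = 1/f₁ − 1/d_o1 = 1/(24.9) − 1/(12.7) = -0.03858, so d_i1 = -25.92 cm.
The intermediate image is 25.92 cm to the left of lens 1 (virtual), which is 13.9 − (-25.92) = 39.82 cm to the left of lens 2, so d_o2 = +39.82 cm.
Lens 2 is diverging, so f₂ = −36.8 cm.
Lens 2: 1/d_i2 = 1/f₂ − 1/d_o2 = 1/(-36.8) − 1/(39.82) = -0.05229, so d_i2 = -19.1 cm.
The final image is virtual, 19.1 cm to the left of lens 2 (overall magnification ≈ 0.98).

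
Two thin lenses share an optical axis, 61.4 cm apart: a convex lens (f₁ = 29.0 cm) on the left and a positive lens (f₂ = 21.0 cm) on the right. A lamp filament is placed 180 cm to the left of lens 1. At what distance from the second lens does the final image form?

96.6 cm

Lens 1: 1/d_i1 = 1/f₁ − 1/d_o1 = 1/(29.0) − 1/(180) = 0.02893, so d_i1 = 34.57 cm.
The intermediate image is 34.57 cm to the right of lens 1, which is 61.4 − (34.57) = 26.83 cm to the left of lens 2, so d_o2 = +26.83 cm.
Lens 2: 1/d_i2 = 1/f₂ − 1/d_o2 = 1/(21.0) − 1/(26.83) = 0.01035, so d_i2 = 96.6 cm.
The final image is real, 96.6 cm to the right of lens 2 (overall magnification ≈ 0.69).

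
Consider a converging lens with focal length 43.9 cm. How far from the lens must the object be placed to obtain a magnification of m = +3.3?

30.6 cm

m = −d_i/d_o ⇒ d_i = −m·d_o.
1/f = 1/d_o + 1/d_i = 1/d_o − 1/(m·d_o) = (1 − 1/m)/d_o, so d_o = f(1 − 1/m) = (43.90)(1 − 1/(+3.3)) = 30.6 cm.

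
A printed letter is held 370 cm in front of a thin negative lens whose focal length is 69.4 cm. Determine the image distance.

58.4 cm

For a negative lens, f = -69.4 cm.
Lens equation: 1/q = 1/f − 1/p = 1/(-69.40) − 1/(370) = -0.01441 − 0.002703 = -0.01711, so q = -58.4 cm.
The image is virtual, upright and reduced, on the same side as the object.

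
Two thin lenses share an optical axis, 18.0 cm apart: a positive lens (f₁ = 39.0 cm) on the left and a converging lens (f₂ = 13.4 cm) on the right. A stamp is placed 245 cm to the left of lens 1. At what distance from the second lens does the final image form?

9.10 cm

Lens 1: 1/d_i1 = 1/f₁ − 1/d_o1 = 1/(39.0) − 1/(245) = 0.02156, so d_i1 = 46.38 cm.
The intermediate image is 46.38 cm to the right of lens 1, which lies 28.38 cm to the right of lens 2 — a virtual object — so d_o2 = −28.38 cm.
Lens 2: 1/d_i2 = 1/f₂ − 1/d_o2 = 1/(13.4) − 1/(-28.38) = 0.1099, so d_i2 = 9.10 cm.
The final image is real, 9.10 cm to the right of lens 2 (overall magnification ≈ -0.061).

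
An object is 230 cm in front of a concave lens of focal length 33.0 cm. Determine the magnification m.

m = +0.125

For a concave lens, f = -33.0 cm.
1/d_i = 1/f − 1/d_o = 1/(-33.00) − 1/(230) = -0.03465, so d_i = -28.86 cm.
m = −d_i/d_o = −(-28.86)/(230) = +0.125.
The image is virtual, upright and reduced, on the same side as the object.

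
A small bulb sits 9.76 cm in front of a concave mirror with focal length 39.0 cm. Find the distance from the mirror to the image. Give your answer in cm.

Mirror equation: 1/q = 1/f − 1/p = 1/(39.00) − 1/(9.76) = 0.02564 − 0.1025 = -0.07682, so q = -13.0 cm.
The image is virtual, upright and enlarged, behind the mirror.

13.0 cm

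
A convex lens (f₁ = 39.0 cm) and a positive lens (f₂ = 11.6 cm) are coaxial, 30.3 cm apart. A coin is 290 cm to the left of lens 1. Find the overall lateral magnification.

Lens 1: 1/d_i1 = 1/(39.0) − 1/(290) = 0.02219, so d_i1 = 45.06 cm; m₁ = −d_i1/d_o1 = -0.1554.
d_o2 = 30.3 − (45.06) = -14.76 cm (virtual object).
Lens 2: 1/d_i2 = 1/(11.6) − 1/(-14.76) = 0.1540, so d_i2 = 6.495 cm; m₂ = −d_i2/d_o2 = +0.4401.
m = m₁·m₂ = (-0.1554)(+0.4401) = -0.0684.

m = -0.0684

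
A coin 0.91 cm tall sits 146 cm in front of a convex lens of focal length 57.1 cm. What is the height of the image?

0.584 cm

1/d_i = 1/f − 1/d_o = 1/(57.10) − 1/(146) = 0.01066, so d_i = 93.78 cm.
m = −d_i/d_o = -0.6423.
|h_i| = |m|·h_o = 0.6423 × 0.91 = 0.584 cm. The image is real, inverted and reduced, on the far side of the lens.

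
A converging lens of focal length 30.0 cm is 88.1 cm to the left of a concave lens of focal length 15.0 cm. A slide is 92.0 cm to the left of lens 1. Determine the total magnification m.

Lens 1: 1/d_i1 = 1/(30.0) − 1/(92.0) = 0.02246, so d_i1 = 44.52 cm; m₁ = −d_i1/d_o1 = -0.4839.
d_o2 = 88.1 − (44.52) = 43.58 cm.
f₂ = −15.0 cm (diverging).
Lens 2: 1/d_i2 = 1/(-15.0) − 1/(43.58) = -0.08961, so d_i2 = -11.16 cm; m₂ = −d_i2/d_o2 = +0.2561.
m = m₁·m₂ = (-0.4839)(+0.2561) = -0.124.

m = -0.124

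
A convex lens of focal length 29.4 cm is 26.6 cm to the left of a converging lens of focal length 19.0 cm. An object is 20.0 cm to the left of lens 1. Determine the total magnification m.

m = -0.847

Lens 1: 1/d_i1 = 1/(29.4) − 1/(20.0) = -0.01599, so d_i1 = -62.55 cm; m₁ = −d_i1/d_o1 = +3.127.
d_o2 = 26.6 − (-62.55) = 89.15 cm.
Lens 2: 1/d_i2 = 1/(19.0) − 1/(89.15) = 0.04141, so d_i2 = 24.15 cm; m₂ = −d_i2/d_o2 = -0.2708.
m = m₁·m₂ = (+3.127)(-0.2708) = -0.847.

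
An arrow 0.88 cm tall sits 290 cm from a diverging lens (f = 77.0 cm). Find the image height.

0.185 cm

For a diverging lens, f = -77.0 cm.
1/d_i = 1/f − 1/d_o = 1/(-77.00) − 1/(290) = -0.01644, so d_i = -60.84 cm.
m = −d_i/d_o = +0.2098.
|h_i| = |m|·h_o = 0.2098 × 0.88 = 0.185 cm. The image is virtual, upright and reduced, on the same side as the object.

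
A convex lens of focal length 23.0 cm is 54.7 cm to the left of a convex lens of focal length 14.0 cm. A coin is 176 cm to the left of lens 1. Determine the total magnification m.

Lens 1: 1/d_i1 = 1/(23.0) − 1/(176) = 0.03780, so d_i1 = 26.46 cm; m₁ = −d_i1/d_o1 = -0.1503.
d_o2 = 54.7 − (26.46) = 28.24 cm.
Lens 2: 1/d_i2 = 1/(14.0) − 1/(28.24) = 0.03602, so d_i2 = 27.76 cm; m₂ = −d_i2/d_o2 = -0.9831.
m = m₁·m₂ = (-0.1503)(-0.9831) = +0.148.

m = +0.148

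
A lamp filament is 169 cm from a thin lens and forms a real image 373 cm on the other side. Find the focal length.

f = 116 cm (converging)

Real image ⇒ d_i = +373 cm.
1/f = 1/d_o + 1/d_i = 1/(169) + 1/(373) = 0.008598, so f = 116 cm.
Since f is positive, the thin lens is converging.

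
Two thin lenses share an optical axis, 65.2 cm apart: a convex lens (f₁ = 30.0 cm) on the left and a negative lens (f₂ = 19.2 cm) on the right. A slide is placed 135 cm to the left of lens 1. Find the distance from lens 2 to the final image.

11.2 cm

Lens 1: 1/d_i1 = 1/f₁ − 1/d_o1 = 1/(30.0) − 1/(135) = 0.02593, so d_i1 = 38.57 cm.
The intermediate image is 38.57 cm to the right of lens 1, which is 65.2 − (38.57) = 26.63 cm to the left of lens 2, so d_o2 = +26.63 cm.
Lens 2 is diverging, so f₂ = −19.2 cm.
Lens 2: 1/d_i2 = 1/f₂ − 1/d_o2 = 1/(-19.2) − 1/(26.63) = -0.08963, so d_i2 = -11.2 cm.
The final image is virtual, 11.2 cm to the left of lens 2 (overall magnification ≈ -0.12).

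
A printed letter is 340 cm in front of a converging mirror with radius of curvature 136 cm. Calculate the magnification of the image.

f = R/2 = 136/2 = 68.00 cm.
1/d_i = 1/f − 1/d_o = 1/(68.00) − 1/(340) = 0.01176, so d_i = 85.00 cm.
m = −d_i/d_o = −(85.00)/(340) = -0.250.
The image is real, inverted and reduced, in front of the mirror.

m = -0.250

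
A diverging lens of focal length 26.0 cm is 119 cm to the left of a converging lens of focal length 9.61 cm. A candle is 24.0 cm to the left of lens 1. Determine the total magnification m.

f₁ = −26.0 cm (diverging).
Lens 1: 1/d_i1 = 1/(-26.0) − 1/(24.0) = -0.08013, so d_i1 = -12.48 cm; m₁ = −d_i1/d_o1 = +0.5200.
d_o2 = 119 − (-12.48) = 131.5 cm.
Lens 2: 1/d_i2 = 1/(9.61) − 1/(131.5) = 0.09645, so d_i2 = 10.37 cm; m₂ = −d_i2/d_o2 = -0.07884.
m = m₁·m₂ = (+0.5200)(-0.07884) = -0.0410.

m = -0.0410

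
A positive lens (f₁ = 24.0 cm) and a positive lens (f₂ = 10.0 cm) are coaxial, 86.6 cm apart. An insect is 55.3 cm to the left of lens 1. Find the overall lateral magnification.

Lens 1: 1/d_i1 = 1/(24.0) − 1/(55.3) = 0.02358, so d_i1 = 42.40 cm; m₁ = −d_i1/d_o1 = -0.7667.
d_o2 = 86.6 − (42.40) = 44.20 cm.
Lens 2: 1/d_i2 = 1/(10.0) − 1/(44.20) = 0.07738, so d_i2 = 12.92 cm; m₂ = −d_i2/d_o2 = -0.2924.
m = m₁·m₂ = (-0.7667)(-0.2924) = +0.224.

m = +0.224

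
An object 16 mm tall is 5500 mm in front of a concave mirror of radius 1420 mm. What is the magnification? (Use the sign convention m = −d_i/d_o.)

m = -0.148

f = R/2 = 1420/2 = 710.0 mm.
1/d_i = 1/f − 1/d_o = 1/(710.0) − 1/(5500) = 0.001227, so d_i = 815.2 mm.
m = −d_i/d_o = −(815.2)/(5500) = -0.148.
The image is real, inverted and reduced, in front of the mirror.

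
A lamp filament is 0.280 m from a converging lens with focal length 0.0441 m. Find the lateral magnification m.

m = -0.187

1/d_i = 1/f − 1/d_o = 1/(0.04410) − 1/(0.280) = 19.10, so d_i = 0.05234 m.
m = −d_i/d_o = −(0.05234)/(0.280) = -0.187.
The image is real, inverted and reduced, on the far side of the lens.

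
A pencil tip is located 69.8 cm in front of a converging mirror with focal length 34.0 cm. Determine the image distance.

66.3 cm

Mirror equation: 1/v = 1/f − 1/u = 1/(34.00) − 1/(69.8) = 0.02941 − 0.01433 = 0.01509, so v = 66.3 cm.
The image is real, inverted and reduced, in front of the mirror.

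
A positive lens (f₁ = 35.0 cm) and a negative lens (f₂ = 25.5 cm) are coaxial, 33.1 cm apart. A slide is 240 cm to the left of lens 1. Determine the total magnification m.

m = -0.247

Lens 1: 1/d_i1 = 1/(35.0) − 1/(240) = 0.02440, so d_i1 = 40.98 cm; m₁ = −d_i1/d_o1 = -0.1707.
d_o2 = 33.1 − (40.98) = -7.880 cm (virtual object).
f₂ = −25.5 cm (diverging).
Lens 2: 1/d_i2 = 1/(-25.5) − 1/(-7.880) = 0.08769, so d_i2 = 11.40 cm; m₂ = −d_i2/d_o2 = +1.447.
m = m₁·m₂ = (-0.1707)(+1.447) = -0.247.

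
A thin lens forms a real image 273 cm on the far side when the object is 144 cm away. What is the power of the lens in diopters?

d_i = +273 cm.
1/f = 1/d_o + 1/d_i = 1/(144) + 1/(273) = 0.01061 cm⁻¹.
f = 94.27 cm = 0.9427 m, so P = 1/f = +1.06 D.

P = +1.06 D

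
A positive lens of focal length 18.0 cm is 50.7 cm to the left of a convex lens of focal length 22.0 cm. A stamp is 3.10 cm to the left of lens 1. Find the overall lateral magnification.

m = -0.819

Lens 1: 1/d_i1 = 1/(18.0) − 1/(3.10) = -0.2670, so d_i1 = -3.745 cm; m₁ = −d_i1/d_o1 = +1.208.
d_o2 = 50.7 − (-3.745) = 54.45 cm.
Lens 2: 1/d_i2 = 1/(22.0) − 1/(54.45) = 0.02709, so d_i2 = 36.92 cm; m₂ = −d_i2/d_o2 = -0.6780.
m = m₁·m₂ = (+1.208)(-0.6780) = -0.819.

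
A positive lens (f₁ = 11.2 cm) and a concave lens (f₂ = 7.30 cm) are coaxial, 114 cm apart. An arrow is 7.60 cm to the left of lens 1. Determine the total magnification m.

m = +0.157

Lens 1: 1/d_i1 = 1/(11.2) − 1/(7.60) = -0.04229, so d_i1 = -23.64 cm; m₁ = −d_i1/d_o1 = +3.111.
d_o2 = 114 − (-23.64) = 137.6 cm.
f₂ = −7.30 cm (diverging).
Lens 2: 1/d_i2 = 1/(-7.30) − 1/(137.6) = -0.1443, so d_i2 = -6.932 cm; m₂ = −d_i2/d_o2 = +0.05038.
m = m₁·m₂ = (+3.111)(+0.05038) = +0.157.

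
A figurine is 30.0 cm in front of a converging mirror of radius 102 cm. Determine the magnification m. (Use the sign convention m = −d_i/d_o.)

f = R/2 = 102/2 = 51.00 cm.
1/d_i = 1/f − 1/d_o = 1/(51.00) − 1/(30.0) = -0.01373, so d_i = -72.86 cm.
m = −d_i/d_o = −(-72.86)/(30.0) = +2.43.
The image is virtual, upright and enlarged, behind the mirror.

m = +2.43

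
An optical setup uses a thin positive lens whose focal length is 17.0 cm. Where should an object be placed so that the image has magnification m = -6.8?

m = −d_i/d_o ⇒ d_i = −m·d_o.
1/f = 1/d_o + 1/d_i = 1/d_o − 1/(m·d_o) = (1 − 1/m)/d_o, so d_o = f(1 − 1/m) = (17.00)(1 − 1/(-6.8)) = 19.5 cm.

19.5 cm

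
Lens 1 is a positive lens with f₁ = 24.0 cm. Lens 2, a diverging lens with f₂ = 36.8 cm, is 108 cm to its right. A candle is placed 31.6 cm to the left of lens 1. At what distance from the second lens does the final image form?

6.71 cm

Lens 1: 1/d_i1 = 1/f₁ − 1/d_o1 = 1/(24.0) − 1/(31.6) = 0.01002, so d_i1 = 99.79 cm.
The intermediate image is 99.79 cm to the right of lens 1, which is 108 − (99.79) = 8.210 cm to the left of lens 2, so d_o2 = +8.210 cm.
Lens 2 is diverging, so f₂ = −36.8 cm.
Lens 2: 1/d_i2 = 1/f₂ − 1/d_o2 = 1/(-36.8) − 1/(8.210) = -0.1490, so d_i2 = -6.71 cm.
The final image is virtual, 6.71 cm to the left of lens 2 (overall magnification ≈ -2.6).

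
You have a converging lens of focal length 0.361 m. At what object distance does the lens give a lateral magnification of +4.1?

m = −d_i/d_o ⇒ d_i = −m·d_o.
1/f = 1/d_o + 1/d_i = 1/d_o − 1/(m·d_o) = (1 − 1/m)/d_o, so d_o = f(1 − 1/m) = (0.3610)(1 − 1/(+4.1)) = 0.273 m.

0.273 m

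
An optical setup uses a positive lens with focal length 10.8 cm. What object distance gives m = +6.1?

9.03 cm

m = −d_i/d_o ⇒ d_i = −m·d_o.
1/f = 1/d_o + 1/d_i = 1/d_o − 1/(m·d_o) = (1 − 1/m)/d_o, so d_o = f(1 − 1/m) = (10.80)(1 − 1/(+6.1)) = 9.03 cm.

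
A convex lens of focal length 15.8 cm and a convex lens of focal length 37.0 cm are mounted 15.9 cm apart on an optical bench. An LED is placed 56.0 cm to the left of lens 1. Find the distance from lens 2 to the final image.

5.24 cm

Lens 1: 1/d_i1 = 1/f₁ − 1/d_o1 = 1/(15.8) − 1/(56.0) = 0.04543, so d_i1 = 22.01 cm.
The intermediate image is 22.01 cm to the right of lens 1, which lies 6.110 cm to the right of lens 2 — a virtual object — so d_o2 = −6.110 cm.
Lens 2: 1/d_i2 = 1/f₂ − 1/d_o2 = 1/(37.0) − 1/(-6.110) = 0.1907, so d_i2 = 5.24 cm.
The final image is real, 5.24 cm to the right of lens 2 (overall magnification ≈ -0.34).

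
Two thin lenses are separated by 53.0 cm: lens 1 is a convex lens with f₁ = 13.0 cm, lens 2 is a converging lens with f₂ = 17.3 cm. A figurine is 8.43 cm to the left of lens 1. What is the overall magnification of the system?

Lens 1: 1/d_i1 = 1/(13.0) − 1/(8.43) = -0.04170, so d_i1 = -23.98 cm; m₁ = −d_i1/d_o1 = +2.845.
d_o2 = 53.0 − (-23.98) = 76.98 cm.
Lens 2: 1/d_i2 = 1/(17.3) − 1/(76.98) = 0.04481, so d_i2 = 22.31 cm; m₂ = −d_i2/d_o2 = -0.2899.
m = m₁·m₂ = (+2.845)(-0.2899) = -0.825.

m = -0.825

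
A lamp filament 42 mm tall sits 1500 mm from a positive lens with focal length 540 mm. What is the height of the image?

23.6 mm

1/d_i = 1/f − 1/d_o = 1/(540.0) − 1/(1500) = 0.001185, so d_i = 843.8 mm.
m = −d_i/d_o = -0.5625.
|h_i| = |m|·h_o = 0.5625 × 42 = 23.6 mm. The image is real, inverted and reduced, on the far side of the lens.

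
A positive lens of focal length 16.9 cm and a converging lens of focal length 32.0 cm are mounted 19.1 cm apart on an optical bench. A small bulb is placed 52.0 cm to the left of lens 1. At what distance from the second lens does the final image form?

Lens 1: 1/d_i1 = 1/f₁ − 1/d_o1 = 1/(16.9) − 1/(52.0) = 0.03994, so d_i1 = 25.04 cm.
The intermediate image is 25.04 cm to the right of lens 1, which lies 5.940 cm to the right of lens 2 — a virtual object — so d_o2 = −5.940 cm.
Lens 2: 1/d_i2 = 1/f₂ − 1/d_o2 = 1/(32.0) − 1/(-5.940) = 0.1996, so d_i2 = 5.01 cm.
The final image is real, 5.01 cm to the right of lens 2 (overall magnification ≈ -0.41).

5.01 cm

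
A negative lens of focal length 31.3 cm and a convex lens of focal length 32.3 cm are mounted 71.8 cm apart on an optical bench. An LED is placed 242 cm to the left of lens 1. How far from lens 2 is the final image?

Lens 1 is diverging, so f₁ = −31.3 cm.
Lens 1: 1/d_i1 = 1/f₁ − 1/d_o1 = 1/(-31.3) − 1/(242) = -0.03608, so d_i1 = -27.72 cm.
The intermediate image is 27.72 cm to the left of lens 1 (virtual), which is 71.8 − (-27.72) = 99.52 cm to the left of lens 2, so d_o2 = +99.52 cm.
Lens 2: 1/d_i2 = 1/f₂ − 1/d_o2 = 1/(32.3) − 1/(99.52) = 0.02091, so d_i2 = 47.8 cm.
The final image is real, 47.8 cm to the right of lens 2 (overall magnification ≈ -0.055).

47.8 cm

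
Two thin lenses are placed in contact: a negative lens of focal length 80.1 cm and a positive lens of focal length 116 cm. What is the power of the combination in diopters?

P = -0.386 D

P₁ = 1/f₁ = 1/(-0.801 m) = -1.248 D; P₂ = 1/f₂ = 1/(1.16 m) = +0.8621 D.
For thin lenses in contact, P = P₁ + P₂ = (-1.248) + (+0.8621) = -0.386 D.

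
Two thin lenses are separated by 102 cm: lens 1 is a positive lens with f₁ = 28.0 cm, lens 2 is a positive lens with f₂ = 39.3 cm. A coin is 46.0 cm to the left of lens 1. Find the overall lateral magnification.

Lens 1: 1/d_i1 = 1/(28.0) − 1/(46.0) = 0.01398, so d_i1 = 71.56 cm; m₁ = −d_i1/d_o1 = -1.556.
d_o2 = 102 − (71.56) = 30.44 cm.
Lens 2: 1/d_i2 = 1/(39.3) − 1/(30.44) = -0.007406, so d_i2 = -135.0 cm; m₂ = −d_i2/d_o2 = +4.436.
m = m₁·m₂ = (-1.556)(+4.436) = -6.90.

m = -6.90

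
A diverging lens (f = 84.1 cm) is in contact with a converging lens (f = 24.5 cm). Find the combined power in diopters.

P = +2.89 D

P₁ = 1/f₁ = 1/(-0.841 m) = -1.189 D; P₂ = 1/f₂ = 1/(0.245 m) = +4.082 D.
For thin lenses in contact, P = P₁ + P₂ = (-1.189) + (+4.082) = +2.89 D.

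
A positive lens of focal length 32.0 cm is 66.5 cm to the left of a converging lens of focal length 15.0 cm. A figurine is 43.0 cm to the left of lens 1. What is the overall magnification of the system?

m = -0.593

Lens 1: 1/d_i1 = 1/(32.0) − 1/(43.0) = 0.007994, so d_i1 = 125.1 cm; m₁ = −d_i1/d_o1 = -2.909.
d_o2 = 66.5 − (125.1) = -58.60 cm (virtual object).
Lens 2: 1/d_i2 = 1/(15.0) − 1/(-58.60) = 0.08373, so d_i2 = 11.94 cm; m₂ = −d_i2/d_o2 = +0.2038.
m = m₁·m₂ = (-2.909)(+0.2038) = -0.593.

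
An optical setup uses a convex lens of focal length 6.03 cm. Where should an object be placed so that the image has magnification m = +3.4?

m = −d_i/d_o ⇒ d_i = −m·d_o.
1/f = 1/d_o + 1/d_i = 1/d_o − 1/(m·d_o) = (1 − 1/m)/d_o, so d_o = f(1 − 1/m) = (6.030)(1 − 1/(+3.4)) = 4.26 cm.

4.26 cm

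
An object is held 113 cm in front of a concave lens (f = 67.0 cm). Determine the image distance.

For a concave lens, f = -67.0 cm.
Lens equation: 1/s_i = 1/f − 1/s_o = 1/(-67.00) − 1/(113) = -0.01493 − 0.008850 = -0.02377, so s_i = -42.1 cm.
The image is virtual, upright and reduced, on the same side as the object.

42.1 cm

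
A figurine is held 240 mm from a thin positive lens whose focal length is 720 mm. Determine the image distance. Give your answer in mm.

360 mm

Lens equation: 1/d_i = 1/f − 1/d_o = 1/(720.0) − 1/(240) = 0.001389 − 0.004167 = -0.002778, so d_i = -360 mm.
The image is virtual, upright and enlarged, on the same side as the object.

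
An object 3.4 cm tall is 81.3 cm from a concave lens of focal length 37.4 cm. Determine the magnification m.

For a concave lens, f = -37.4 cm.
1/d_i = 1/f − 1/d_o = 1/(-37.40) − 1/(81.3) = -0.03904, so d_i = -25.62 cm.
m = −d_i/d_o = −(-25.62)/(81.3) = +0.315.
The image is virtual, upright and reduced, on the same side as the object.

m = +0.315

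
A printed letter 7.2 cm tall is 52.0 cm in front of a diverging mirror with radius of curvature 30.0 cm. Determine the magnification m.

f = R/2 = 30.0/2 = 15.00 cm; for a diverging mirror, f = -15.00 cm.
1/d_i = 1/f − 1/d_o = 1/(-15.00) − 1/(52.0) = -0.08590, so d_i = -11.64 cm.
m = −d_i/d_o = −(-11.64)/(52.0) = +0.224.
The image is virtual, upright and reduced, behind the mirror.

m = +0.224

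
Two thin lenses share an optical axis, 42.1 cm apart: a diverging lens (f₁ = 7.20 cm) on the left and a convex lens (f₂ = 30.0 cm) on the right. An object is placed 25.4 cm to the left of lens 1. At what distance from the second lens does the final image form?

Lens 1 is diverging, so f₁ = −7.20 cm.
Lens 1: 1/d_i1 = 1/f₁ − 1/d_o1 = 1/(-7.20) − 1/(25.4) = -0.1783, so d_i1 = -5.610 cm.
The intermediate image is 5.610 cm to the left of lens 1 (virtual), which is 42.1 − (-5.610) = 47.71 cm to the left of lens 2, so d_o2 = +47.71 cm.
Lens 2: 1/d_i2 = 1/f₂ − 1/d_o2 = 1/(30.0) − 1/(47.71) = 0.01237, so d_i2 = 80.8 cm.
The final image is real, 80.8 cm to the right of lens 2 (overall magnification ≈ -0.37).

80.8 cm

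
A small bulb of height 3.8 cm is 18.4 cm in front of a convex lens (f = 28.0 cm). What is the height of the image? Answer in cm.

11.1 cm

1/d_i = 1/f − 1/d_o = 1/(28.00) − 1/(18.4) = -0.01863, so d_i = -53.67 cm.
m = −d_i/d_o = +2.917.
|h_i| = |m|·h_o = 2.917 × 3.8 = 11.1 cm. The image is virtual, upright and enlarged, on the same side as the object.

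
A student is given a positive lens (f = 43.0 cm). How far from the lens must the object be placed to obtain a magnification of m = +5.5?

m = −d_i/d_o ⇒ d_i = −m·d_o.
1/f = 1/d_o + 1/d_i = 1/d_o − 1/(m·d_o) = (1 − 1/m)/d_o, so d_o = f(1 − 1/m) = (43.00)(1 − 1/(+5.5)) = 35.2 cm.

35.2 cm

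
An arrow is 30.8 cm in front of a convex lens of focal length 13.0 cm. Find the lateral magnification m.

m = -0.730

1/d_i = 1/f − 1/d_o = 1/(13.00) − 1/(30.8) = 0.04446, so d_i = 22.49 cm.
m = −d_i/d_o = −(22.49)/(30.8) = -0.730.
The image is real, inverted and reduced, on the far side of the lens.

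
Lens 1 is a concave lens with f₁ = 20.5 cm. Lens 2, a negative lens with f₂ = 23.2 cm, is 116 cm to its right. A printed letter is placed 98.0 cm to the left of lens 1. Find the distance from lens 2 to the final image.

19.8 cm

Lens 1 is diverging, so f₁ = −20.5 cm.
Lens 1: 1/d_i1 = 1/f₁ − 1/d_o1 = 1/(-20.5) − 1/(98.0) = -0.05898, so d_i1 = -16.95 cm.
The intermediate image is 16.95 cm to the left of lens 1 (virtual), which is 116 − (-16.95) = 132.9 cm to the left of lens 2, so d_o2 = +132.9 cm.
Lens 2 is diverging, so f₂ = −23.2 cm.
Lens 2: 1/d_i2 = 1/f₂ − 1/d_o2 = 1/(-23.2) − 1/(132.9) = -0.05063, so d_i2 = -19.8 cm.
The final image is virtual, 19.8 cm to the left of lens 2 (overall magnification ≈ 0.026).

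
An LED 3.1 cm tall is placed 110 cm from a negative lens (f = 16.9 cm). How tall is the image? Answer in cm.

0.413 cm

For a negative lens, f = -16.9 cm.
1/d_i = 1/f − 1/d_o = 1/(-16.90) − 1/(110) = -0.06826, so d_i = -14.65 cm.
m = −d_i/d_o = +0.1332.
|h_i| = |m|·h_o = 0.1332 × 3.1 = 0.413 cm. The image is virtual, upright and reduced, on the same side as the object.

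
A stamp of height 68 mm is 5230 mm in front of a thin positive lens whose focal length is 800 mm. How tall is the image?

1/d_i = 1/f − 1/d_o = 1/(800.0) − 1/(5230) = 0.001059, so d_i = 944.5 mm.
m = −d_i/d_o = -0.1806.
|h_i| = |m|·h_o = 0.1806 × 68 = 12.3 mm. The image is real, inverted and reduced, on the far side of the lens.

12.3 mm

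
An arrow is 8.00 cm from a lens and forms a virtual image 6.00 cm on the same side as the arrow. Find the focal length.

Virtual image ⇒ d_i = −6.00 cm.
1/f = 1/d_o + 1/d_i = 1/(8.00) + 1/(-6.00) = -0.04167, so f = -24.0 cm.
Since f is negative, the lens is diverging.

f = -24.0 cm (diverging)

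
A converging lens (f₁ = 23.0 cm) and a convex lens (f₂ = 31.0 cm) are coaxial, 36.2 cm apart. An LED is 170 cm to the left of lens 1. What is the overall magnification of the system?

Lens 1: 1/d_i1 = 1/(23.0) − 1/(170) = 0.03760, so d_i1 = 26.60 cm; m₁ = −d_i1/d_o1 = -0.1565.
d_o2 = 36.2 − (26.60) = 9.600 cm.
Lens 2: 1/d_i2 = 1/(31.0) − 1/(9.600) = -0.07191, so d_i2 = -13.91 cm; m₂ = −d_i2/d_o2 = +1.449.
m = m₁·m₂ = (-0.1565)(+1.449) = -0.227.

m = -0.227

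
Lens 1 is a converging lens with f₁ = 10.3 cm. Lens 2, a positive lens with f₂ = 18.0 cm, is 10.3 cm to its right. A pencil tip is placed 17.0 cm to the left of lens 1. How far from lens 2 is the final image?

Lens 1: 1/d_i1 = 1/f₁ − 1/d_o1 = 1/(10.3) − 1/(17.0) = 0.03826, so d_i1 = 26.13 cm.
The intermediate image is 26.13 cm to the right of lens 1, which lies 15.83 cm to the right of lens 2 — a virtual object — so d_o2 = −15.83 cm.
Lens 2: 1/d_i2 = 1/f₂ − 1/d_o2 = 1/(18.0) − 1/(-15.83) = 0.1187, so d_i2 = 8.42 cm.
The final image is real, 8.42 cm to the right of lens 2 (overall magnification ≈ -0.82).

8.42 cm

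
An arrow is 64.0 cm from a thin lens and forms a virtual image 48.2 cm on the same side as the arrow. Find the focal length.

Virtual image ⇒ d_i = −48.2 cm.
1/f = 1/d_o + 1/d_i = 1/(64.0) + 1/(-48.2) = -0.005122, so f = -195 cm.
Since f is negative, the thin lens is diverging.

f = -195 cm (diverging)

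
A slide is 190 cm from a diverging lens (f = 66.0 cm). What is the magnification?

For a diverging lens, f = -66.0 cm.
1/d_i = 1/f − 1/d_o = 1/(-66.00) − 1/(190) = -0.02041, so d_i = -48.98 cm.
m = −d_i/d_o = −(-48.98)/(190) = +0.258.
The image is virtual, upright and reduced, on the same side as the object.

m = +0.258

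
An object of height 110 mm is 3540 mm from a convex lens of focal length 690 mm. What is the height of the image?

26.6 mm

1/d_i = 1/f − 1/d_o = 1/(690.0) − 1/(3540) = 0.001167, so d_i = 857.1 mm.
m = −d_i/d_o = -0.2421.
|h_i| = |m|·h_o = 0.2421 × 110 = 26.6 mm. The image is real, inverted and reduced, on the far side of the lens.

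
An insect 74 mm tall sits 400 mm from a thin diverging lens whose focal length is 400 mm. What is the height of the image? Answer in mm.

37.0 mm

For a diverging lens, f = -400 mm.
1/d_i = 1/f − 1/d_o = 1/(-400.0) − 1/(400) = -0.005000, so d_i = -200.0 mm.
m = −d_i/d_o = +0.5000.
|h_i| = |m|·h_o = 0.5000 × 74 = 37.0 mm. The image is virtual, upright and reduced, on the same side as the object.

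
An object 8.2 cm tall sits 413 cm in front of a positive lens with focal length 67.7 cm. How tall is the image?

1/d_i = 1/f − 1/d_o = 1/(67.70) − 1/(413) = 0.01235, so d_i = 80.97 cm.
m = −d_i/d_o = -0.1961.
|h_i| = |m|·h_o = 0.1961 × 8.2 = 1.61 cm. The image is real, inverted and reduced, on the far side of the lens.

1.61 cm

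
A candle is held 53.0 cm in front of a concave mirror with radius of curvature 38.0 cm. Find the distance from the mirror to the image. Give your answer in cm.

29.6 cm

f = R/2 = 38.0/2 = 19.00 cm.
Mirror equation: 1/s_i = 1/f − 1/s_o = 1/(19.00) − 1/(53.0) = 0.05263 − 0.01887 = 0.03376, so s_i = 29.6 cm.
The image is real, inverted and reduced, in front of the mirror.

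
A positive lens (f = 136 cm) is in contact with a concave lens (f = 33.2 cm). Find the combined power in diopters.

P₁ = 1/f₁ = 1/(1.36 m) = +0.7353 D; P₂ = 1/f₂ = 1/(-0.332 m) = -3.012 D.
For thin lenses in contact, P = P₁ + P₂ = (+0.7353) + (-3.012) = -2.28 D.

P = -2.28 D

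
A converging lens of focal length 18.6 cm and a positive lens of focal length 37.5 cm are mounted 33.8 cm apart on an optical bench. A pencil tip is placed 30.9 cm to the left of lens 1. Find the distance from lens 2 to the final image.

Lens 1: 1/d_i1 = 1/f₁ − 1/d_o1 = 1/(18.6) − 1/(30.9) = 0.02140, so d_i1 = 46.73 cm.
The intermediate image is 46.73 cm to the right of lens 1, which lies 12.93 cm to the right of lens 2 — a virtual object — so d_o2 = −12.93 cm.
Lens 2: 1/d_i2 = 1/f₂ − 1/d_o2 = 1/(37.5) − 1/(-12.93) = 0.1040, so d_i2 = 9.61 cm.
The final image is real, 9.61 cm to the right of lens 2 (overall magnification ≈ -1.1).

9.61 cm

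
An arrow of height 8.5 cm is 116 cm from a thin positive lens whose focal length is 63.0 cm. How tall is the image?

10.1 cm

1/d_i = 1/f − 1/d_o = 1/(63.00) − 1/(116) = 0.007252, so d_i = 137.9 cm.
m = −d_i/d_o = -1.189.
|h_i| = |m|·h_o = 1.189 × 8.5 = 10.1 cm. The image is real, inverted and enlarged, on the far side of the lens.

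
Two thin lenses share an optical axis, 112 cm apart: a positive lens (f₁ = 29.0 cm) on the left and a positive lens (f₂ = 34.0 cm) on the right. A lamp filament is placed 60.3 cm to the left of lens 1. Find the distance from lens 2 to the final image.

Lens 1: 1/d_i1 = 1/f₁ − 1/d_o1 = 1/(29.0) − 1/(60.3) = 0.01790, so d_i1 = 55.87 cm.
The intermediate image is 55.87 cm to the right of lens 1, which is 112 − (55.87) = 56.13 cm to the left of lens 2, so d_o2 = +56.13 cm.
Lens 2: 1/d_i2 = 1/f₂ − 1/d_o2 = 1/(34.0) − 1/(56.13) = 0.01160, so d_i2 = 86.2 cm.
The final image is real, 86.2 cm to the right of lens 2 (overall magnification ≈ 1.4).

86.2 cm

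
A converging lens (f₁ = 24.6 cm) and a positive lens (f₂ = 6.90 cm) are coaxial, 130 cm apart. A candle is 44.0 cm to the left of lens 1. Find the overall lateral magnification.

m = +0.130

Lens 1: 1/d_i1 = 1/(24.6) − 1/(44.0) = 0.01792, so d_i1 = 55.79 cm; m₁ = −d_i1/d_o1 = -1.268.
d_o2 = 130 − (55.79) = 74.21 cm.
Lens 2: 1/d_i2 = 1/(6.90) − 1/(74.21) = 0.1315, so d_i2 = 7.607 cm; m₂ = −d_i2/d_o2 = -0.1025.
m = m₁·m₂ = (-1.268)(-0.1025) = +0.130.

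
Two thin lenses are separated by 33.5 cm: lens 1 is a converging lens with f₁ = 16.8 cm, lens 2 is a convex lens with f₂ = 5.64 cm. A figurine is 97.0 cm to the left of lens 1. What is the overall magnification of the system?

m = +0.157

Lens 1: 1/d_i1 = 1/(16.8) − 1/(97.0) = 0.04921, so d_i1 = 20.32 cm; m₁ = −d_i1/d_o1 = -0.2095.
d_o2 = 33.5 − (20.32) = 13.18 cm.
Lens 2: 1/d_i2 = 1/(5.64) − 1/(13.18) = 0.1014, so d_i2 = 9.859 cm; m₂ = −d_i2/d_o2 = -0.7480.
m = m₁·m₂ = (-0.2095)(-0.7480) = +0.157.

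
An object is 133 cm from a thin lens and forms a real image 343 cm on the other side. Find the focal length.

f = 95.8 cm (converging)

Real image ⇒ d_i = +343 cm.
1/f = 1/d_o + 1/d_i = 1/(133) + 1/(343) = 0.01043, so f = 95.8 cm.
Since f is positive, the thin lens is converging.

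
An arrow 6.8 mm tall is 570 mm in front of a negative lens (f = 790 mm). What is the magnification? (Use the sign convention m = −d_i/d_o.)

m = +0.581

For a negative lens, f = -790 mm.
1/d_i = 1/f − 1/d_o = 1/(-790.0) − 1/(570) = -0.003020, so d_i = -331.1 mm.
m = −d_i/d_o = −(-331.1)/(570) = +0.581.
The image is virtual, upright and reduced, on the same side as the object.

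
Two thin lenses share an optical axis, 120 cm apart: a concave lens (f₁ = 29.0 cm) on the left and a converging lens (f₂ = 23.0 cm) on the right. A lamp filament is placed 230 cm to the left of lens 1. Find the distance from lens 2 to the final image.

Lens 1 is diverging, so f₁ = −29.0 cm.
Lens 1: 1/d_i1 = 1/f₁ − 1/d_o1 = 1/(-29.0) − 1/(230) = -0.03883, so d_i1 = -25.75 cm.
The intermediate image is 25.75 cm to the left of lens 1 (virtual), which is 120 − (-25.75) = 145.8 cm to the left of lens 2, so d_o2 = +145.8 cm.
Lens 2: 1/d_i2 = 1/f₂ − 1/d_o2 = 1/(23.0) − 1/(145.8) = 0.03662, so d_i2 = 27.3 cm.
The final image is real, 27.3 cm to the right of lens 2 (overall magnification ≈ -0.021).

27.3 cm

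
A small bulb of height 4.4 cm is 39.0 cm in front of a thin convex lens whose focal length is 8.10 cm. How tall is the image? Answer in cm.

1.15 cm

1/d_i = 1/f − 1/d_o = 1/(8.100) − 1/(39.0) = 0.09782, so d_i = 10.22 cm.
m = −d_i/d_o = -0.2621.
|h_i| = |m|·h_o = 0.2621 × 4.4 = 1.15 cm. The image is real, inverted and reduced, on the far side of the lens.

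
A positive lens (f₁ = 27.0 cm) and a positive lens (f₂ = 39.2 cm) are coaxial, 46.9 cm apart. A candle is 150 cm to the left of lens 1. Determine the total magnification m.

m = -0.341

Lens 1: 1/d_i1 = 1/(27.0) − 1/(150) = 0.03037, so d_i1 = 32.93 cm; m₁ = −d_i1/d_o1 = -0.2195.
d_o2 = 46.9 − (32.93) = 13.97 cm.
Lens 2: 1/d_i2 = 1/(39.2) − 1/(13.97) = -0.04607, so d_i2 = -21.71 cm; m₂ = −d_i2/d_o2 = +1.554.
m = m₁·m₂ = (-0.2195)(+1.554) = -0.341.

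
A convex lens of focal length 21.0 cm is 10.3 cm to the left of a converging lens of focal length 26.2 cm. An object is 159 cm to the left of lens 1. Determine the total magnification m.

m = -0.0994

Lens 1: 1/d_i1 = 1/(21.0) − 1/(159) = 0.04133, so d_i1 = 24.20 cm; m₁ = −d_i1/d_o1 = -0.1522.
d_o2 = 10.3 − (24.20) = -13.90 cm (virtual object).
Lens 2: 1/d_i2 = 1/(26.2) − 1/(-13.90) = 0.1101, so d_i2 = 9.082 cm; m₂ = −d_i2/d_o2 = +0.6534.
m = m₁·m₂ = (-0.1522)(+0.6534) = -0.0994.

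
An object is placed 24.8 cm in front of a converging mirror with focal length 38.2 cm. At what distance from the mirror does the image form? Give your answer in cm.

Mirror equation: 1/s_i = 1/f − 1/s_o = 1/(38.20) − 1/(24.8) = 0.02618 − 0.04032 = -0.01414, so s_i = -70.7 cm.
The image is virtual, upright and enlarged, behind the mirror.

70.7 cm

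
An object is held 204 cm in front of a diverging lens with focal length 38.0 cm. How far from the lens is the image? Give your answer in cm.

For a diverging lens, f = -38.0 cm.
Lens equation: 1/s_i = 1/f − 1/s_o = 1/(-38.00) − 1/(204) = -0.02632 − 0.004902 = -0.03122, so s_i = -32.0 cm.
The image is virtual, upright and reduced, on the same side as the object.

32.0 cm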